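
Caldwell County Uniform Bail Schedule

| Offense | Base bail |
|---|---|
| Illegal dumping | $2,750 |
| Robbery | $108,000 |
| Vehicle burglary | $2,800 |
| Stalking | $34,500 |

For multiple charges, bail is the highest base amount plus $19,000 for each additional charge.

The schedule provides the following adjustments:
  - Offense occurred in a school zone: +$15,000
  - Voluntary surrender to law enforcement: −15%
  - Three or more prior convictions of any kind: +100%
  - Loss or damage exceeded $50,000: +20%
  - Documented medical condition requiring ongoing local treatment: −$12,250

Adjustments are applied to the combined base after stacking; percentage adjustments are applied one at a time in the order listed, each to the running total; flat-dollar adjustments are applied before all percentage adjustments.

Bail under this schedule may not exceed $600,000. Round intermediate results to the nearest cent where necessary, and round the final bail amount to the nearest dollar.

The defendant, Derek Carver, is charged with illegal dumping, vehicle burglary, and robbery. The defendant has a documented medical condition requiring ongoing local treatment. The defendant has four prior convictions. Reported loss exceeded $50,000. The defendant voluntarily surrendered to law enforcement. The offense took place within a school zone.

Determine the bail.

$303,450

Base amounts from the schedule: illegal dumping $2,750; vehicle burglary $2,800; robbery $108,000.
Stacking rule: highest base plus $19,000 per additional charge. Highest is robbery at $108,000; 2 additional charges → +$38,000. Combined base = $146,000.
Offense occurred in a school zone (+$15,000 flat): $146,000 + $15,000 = $161,000.
Documented medical condition requiring ongoing local treatment (−$12,250 flat): $161,000 − $12,250 = $148,750.
Voluntary surrender to law enforcement (−15%): $148,750 × 0.85 = $126,437.50.
Three or more prior convictions of any kind (+100%): $126,437.50 × 2 = $252,875.
Loss or damage exceeded $50,000 (+20%): $252,875 × 1.2 = $303,450.
$303,450 is within the $600,000 maximum.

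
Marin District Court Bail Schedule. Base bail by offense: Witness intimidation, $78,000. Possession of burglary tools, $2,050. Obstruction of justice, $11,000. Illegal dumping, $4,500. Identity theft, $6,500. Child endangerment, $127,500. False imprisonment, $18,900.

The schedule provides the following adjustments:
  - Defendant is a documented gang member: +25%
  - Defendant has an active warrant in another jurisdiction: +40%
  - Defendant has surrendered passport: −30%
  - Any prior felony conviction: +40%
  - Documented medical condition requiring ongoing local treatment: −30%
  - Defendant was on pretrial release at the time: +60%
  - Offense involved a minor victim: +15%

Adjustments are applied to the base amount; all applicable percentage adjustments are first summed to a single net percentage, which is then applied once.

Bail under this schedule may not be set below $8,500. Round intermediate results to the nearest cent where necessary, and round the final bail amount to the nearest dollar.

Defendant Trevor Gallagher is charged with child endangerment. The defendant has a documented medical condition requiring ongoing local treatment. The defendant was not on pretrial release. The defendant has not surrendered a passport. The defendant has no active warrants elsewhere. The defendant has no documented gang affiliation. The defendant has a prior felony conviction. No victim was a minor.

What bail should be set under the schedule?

Base amounts from the schedule: child endangerment $127,500.
Single charge. Combined base = $127,500.
Net percentage adjustment: +40% −30% = +10%. $127,500 × 1.1 = $140,250.
$140,250 is at or above the $8,500 minimum.

$140,250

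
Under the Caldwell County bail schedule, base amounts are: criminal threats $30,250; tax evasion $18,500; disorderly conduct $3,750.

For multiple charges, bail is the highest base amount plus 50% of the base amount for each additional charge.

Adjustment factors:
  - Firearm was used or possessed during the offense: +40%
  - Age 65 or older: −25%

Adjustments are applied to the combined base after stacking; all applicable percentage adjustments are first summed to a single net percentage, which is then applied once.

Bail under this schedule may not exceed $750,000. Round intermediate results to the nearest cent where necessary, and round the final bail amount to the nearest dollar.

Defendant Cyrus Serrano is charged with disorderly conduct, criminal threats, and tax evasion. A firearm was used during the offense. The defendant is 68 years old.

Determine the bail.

Base amounts from the schedule: disorderly conduct $3,750; criminal threats $30,250; tax evasion $18,500.
Stacking rule: highest base plus 50% of each additional charge. Highest is criminal threats at $30,250. Additional: $3,750 × 50% = $1,875; $18,500 × 50% = $9,250. Combined base = $30,250 + $11,125 = $41,375.
Net percentage adjustment: +40% −25% = +15%. $41,375 × 1.15 = $47,581.25.
$47,581.25 is within the $750,000 maximum.
Rounded to the nearest dollar: $47,581.

$47,581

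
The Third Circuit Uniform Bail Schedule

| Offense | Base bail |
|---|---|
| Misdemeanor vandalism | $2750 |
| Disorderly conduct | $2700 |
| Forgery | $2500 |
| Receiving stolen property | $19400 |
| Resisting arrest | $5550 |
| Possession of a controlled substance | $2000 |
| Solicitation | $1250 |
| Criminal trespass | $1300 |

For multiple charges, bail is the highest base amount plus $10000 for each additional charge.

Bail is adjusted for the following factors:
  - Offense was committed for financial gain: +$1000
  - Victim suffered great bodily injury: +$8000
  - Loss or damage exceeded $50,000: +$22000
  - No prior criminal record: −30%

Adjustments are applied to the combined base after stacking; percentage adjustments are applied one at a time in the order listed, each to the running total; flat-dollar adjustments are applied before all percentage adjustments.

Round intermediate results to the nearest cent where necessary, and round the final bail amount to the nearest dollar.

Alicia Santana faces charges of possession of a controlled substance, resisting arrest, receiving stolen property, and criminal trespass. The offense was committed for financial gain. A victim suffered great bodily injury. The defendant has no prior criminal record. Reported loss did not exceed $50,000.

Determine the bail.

Base amounts from the schedule: possession of a controlled substance $2000; resisting arrest $5550; receiving stolen property $19400; criminal trespass $1300.
Stacking rule: highest base plus $10000 per additional charge. Highest is receiving stolen property at $19400; 3 additional charges → +$30000. Combined base = $49400.
Offense was committed for financial gain (+$1000 flat): $49400 + $1000 = $50400.
Victim suffered great bodily injury (+$8000 flat): $50400 + $8000 = $58400.
No prior criminal record (−30%): $58400 × 0.7 = $40880.

$40880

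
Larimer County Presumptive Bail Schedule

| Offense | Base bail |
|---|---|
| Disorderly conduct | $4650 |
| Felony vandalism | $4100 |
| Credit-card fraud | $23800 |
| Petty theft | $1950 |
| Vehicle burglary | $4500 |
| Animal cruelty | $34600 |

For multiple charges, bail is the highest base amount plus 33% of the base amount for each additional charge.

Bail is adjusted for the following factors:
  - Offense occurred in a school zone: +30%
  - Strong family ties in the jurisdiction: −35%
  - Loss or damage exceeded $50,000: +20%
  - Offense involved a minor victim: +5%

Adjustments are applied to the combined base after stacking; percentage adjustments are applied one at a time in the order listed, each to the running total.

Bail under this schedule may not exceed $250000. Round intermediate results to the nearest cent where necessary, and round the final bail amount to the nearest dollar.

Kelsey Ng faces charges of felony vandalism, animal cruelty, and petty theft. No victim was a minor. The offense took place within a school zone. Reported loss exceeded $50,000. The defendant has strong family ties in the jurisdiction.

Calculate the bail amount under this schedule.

$37109

Base amounts from the schedule: felony vandalism $4100; animal cruelty $34600; petty theft $1950.
Stacking rule: highest base plus 33% of each additional charge. Highest is animal cruelty at $34600. Additional: $4100 × 33% = $1353; $1950 × 33% = $643.50. Combined base = $34600 + $1996.50 = $36596.50.
Offense occurred in a school zone (+30%): $36596.50 × 1.3 = $47575.45.
Strong family ties in the jurisdiction (−35%): $47575.45 × 0.65 = $30924.04.
Loss or damage exceeded $50,000 (+20%): $30924.04 × 1.2 = $37108.85.
$37108.85 is within the $250000 maximum.
Rounded to the nearest dollar: $37109.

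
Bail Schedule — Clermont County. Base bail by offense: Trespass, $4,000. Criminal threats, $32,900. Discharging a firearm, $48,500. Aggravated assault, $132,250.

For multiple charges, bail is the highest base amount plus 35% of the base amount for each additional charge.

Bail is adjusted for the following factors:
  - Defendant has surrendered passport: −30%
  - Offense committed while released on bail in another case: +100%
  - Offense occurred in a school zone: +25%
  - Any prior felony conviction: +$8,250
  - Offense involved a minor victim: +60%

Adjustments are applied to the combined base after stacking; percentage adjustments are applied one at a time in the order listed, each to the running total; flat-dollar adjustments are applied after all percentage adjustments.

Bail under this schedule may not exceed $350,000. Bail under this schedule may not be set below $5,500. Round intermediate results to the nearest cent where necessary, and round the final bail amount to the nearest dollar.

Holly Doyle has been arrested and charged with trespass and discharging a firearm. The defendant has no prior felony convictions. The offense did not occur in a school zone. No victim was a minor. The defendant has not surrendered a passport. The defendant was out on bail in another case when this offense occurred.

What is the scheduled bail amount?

Base amounts from the schedule: trespass $4,000; discharging a firearm $48,500.
Stacking rule: highest base plus 35% of each additional charge. Highest is discharging a firearm at $48,500. Additional: $4,000 × 35% = $1,400. Combined base = $48,500 + $1,400 = $49,900.
Offense committed while released on bail in another case (+100%): $49,900 × 2 = $99,800.
$99,800 is within the $350,000 maximum.
$99,800 is at or above the $5,500 minimum.

$99,800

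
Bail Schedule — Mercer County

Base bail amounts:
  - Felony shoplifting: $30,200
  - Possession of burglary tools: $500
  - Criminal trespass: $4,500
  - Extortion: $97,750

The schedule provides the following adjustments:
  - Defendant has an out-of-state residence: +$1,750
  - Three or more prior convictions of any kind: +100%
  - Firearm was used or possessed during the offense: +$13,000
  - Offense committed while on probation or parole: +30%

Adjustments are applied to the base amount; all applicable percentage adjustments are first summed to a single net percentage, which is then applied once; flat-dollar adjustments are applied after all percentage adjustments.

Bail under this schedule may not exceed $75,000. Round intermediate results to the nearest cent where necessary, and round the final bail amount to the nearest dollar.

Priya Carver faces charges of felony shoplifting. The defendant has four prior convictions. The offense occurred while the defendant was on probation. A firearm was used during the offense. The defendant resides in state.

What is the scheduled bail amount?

Base amounts from the schedule: felony shoplifting $30,200.
Single charge. Combined base = $30,200.
Net percentage adjustment: +100% +30% = +130%. $30,200 × 2.3 = $69,460.
Firearm was used or possessed during the offense (+$13,000 flat): $69,460 + $13,000 = $82,460.
Result $82,460 exceeds the maximum of $75,000; bail is capped at $75,000.

$75,000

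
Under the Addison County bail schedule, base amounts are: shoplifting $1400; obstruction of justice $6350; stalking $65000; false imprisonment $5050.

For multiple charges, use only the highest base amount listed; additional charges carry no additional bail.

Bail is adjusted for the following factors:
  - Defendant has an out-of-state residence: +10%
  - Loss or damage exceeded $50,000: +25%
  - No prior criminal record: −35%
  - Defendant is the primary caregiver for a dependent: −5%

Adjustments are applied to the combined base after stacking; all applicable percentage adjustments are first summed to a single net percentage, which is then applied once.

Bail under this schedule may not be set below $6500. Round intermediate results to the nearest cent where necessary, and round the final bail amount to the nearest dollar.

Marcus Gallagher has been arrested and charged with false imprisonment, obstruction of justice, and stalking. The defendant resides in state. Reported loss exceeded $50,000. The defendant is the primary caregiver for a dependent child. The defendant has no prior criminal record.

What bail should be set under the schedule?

$55250

Base amounts from the schedule: false imprisonment $5050; obstruction of justice $6350; stalking $65000.
Stacking rule: use the highest base only. Highest is stalking at $65000. Combined base = $65000.
Net percentage adjustment: +25% −35% −5% = −15%. $65000 × 0.85 = $55250.
$55250 is at or above the $6500 minimum.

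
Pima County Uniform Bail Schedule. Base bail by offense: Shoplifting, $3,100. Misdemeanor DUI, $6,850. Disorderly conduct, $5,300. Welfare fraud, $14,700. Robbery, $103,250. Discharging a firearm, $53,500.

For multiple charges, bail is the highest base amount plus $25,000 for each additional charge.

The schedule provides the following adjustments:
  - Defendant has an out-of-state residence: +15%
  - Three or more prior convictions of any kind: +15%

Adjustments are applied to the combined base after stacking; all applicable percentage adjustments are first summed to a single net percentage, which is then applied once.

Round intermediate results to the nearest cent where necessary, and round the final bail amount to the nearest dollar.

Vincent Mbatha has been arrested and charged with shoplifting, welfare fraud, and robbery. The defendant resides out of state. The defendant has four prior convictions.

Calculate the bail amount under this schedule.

Base amounts from the schedule: shoplifting $3,100; welfare fraud $14,700; robbery $103,250.
Stacking rule: highest base plus $25,000 per additional charge. Highest is robbery at $103,250; 2 additional charges → +$50,000. Combined base = $153,250.
Net percentage adjustment: +15% +15% = +30%. $153,250 × 1.3 = $199,225.

$199,225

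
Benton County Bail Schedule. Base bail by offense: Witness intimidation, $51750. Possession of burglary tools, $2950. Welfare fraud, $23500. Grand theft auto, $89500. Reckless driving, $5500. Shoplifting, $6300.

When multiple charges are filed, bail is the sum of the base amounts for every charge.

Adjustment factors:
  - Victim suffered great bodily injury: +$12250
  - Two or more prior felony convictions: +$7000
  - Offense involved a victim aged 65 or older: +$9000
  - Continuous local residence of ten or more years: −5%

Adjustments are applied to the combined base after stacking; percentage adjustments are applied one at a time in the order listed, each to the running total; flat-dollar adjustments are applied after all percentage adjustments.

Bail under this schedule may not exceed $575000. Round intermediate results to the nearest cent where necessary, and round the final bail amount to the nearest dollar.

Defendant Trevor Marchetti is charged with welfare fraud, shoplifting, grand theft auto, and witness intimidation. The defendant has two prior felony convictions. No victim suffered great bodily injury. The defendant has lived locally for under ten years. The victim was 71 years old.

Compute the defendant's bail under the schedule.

$187050

Base amounts from the schedule: welfare fraud $23500; shoplifting $6300; grand theft auto $89500; witness intimidation $51750.
Stacking rule: sum of all bases. $23500 + $6300 + $89500 + $51750 = $171050.
Two or more prior felony convictions (+$7000 flat): $171050 + $7000 = $178050.
Offense involved a victim aged 65 or older (+$9000 flat): $178050 + $9000 = $187050.
$187050 is within the $575000 maximum.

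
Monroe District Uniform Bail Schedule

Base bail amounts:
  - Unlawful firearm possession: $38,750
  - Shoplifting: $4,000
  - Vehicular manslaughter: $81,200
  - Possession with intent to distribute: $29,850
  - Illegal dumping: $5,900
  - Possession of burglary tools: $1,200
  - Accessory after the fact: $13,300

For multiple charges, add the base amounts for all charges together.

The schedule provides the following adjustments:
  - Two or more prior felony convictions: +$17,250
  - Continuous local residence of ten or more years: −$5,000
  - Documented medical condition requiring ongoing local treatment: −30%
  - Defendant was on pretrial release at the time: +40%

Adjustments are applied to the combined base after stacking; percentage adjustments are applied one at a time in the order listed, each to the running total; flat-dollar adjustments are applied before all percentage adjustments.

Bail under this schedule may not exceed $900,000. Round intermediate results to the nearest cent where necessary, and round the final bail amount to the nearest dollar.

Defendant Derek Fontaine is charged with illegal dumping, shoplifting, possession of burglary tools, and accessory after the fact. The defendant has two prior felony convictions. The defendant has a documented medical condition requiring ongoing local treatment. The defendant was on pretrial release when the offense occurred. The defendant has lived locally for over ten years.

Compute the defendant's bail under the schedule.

$35,917

Base amounts from the schedule: illegal dumping $5,900; shoplifting $4,000; possession of burglary tools $1,200; accessory after the fact $13,300.
Stacking rule: sum of all bases. $5,900 + $4,000 + $1,200 + $13,300 = $24,400.
Two or more prior felony convictions (+$17,250 flat): $24,400 + $17,250 = $41,650.
Continuous local residence of ten or more years (−$5,000 flat): $41,650 − $5,000 = $36,650.
Documented medical condition requiring ongoing local treatment (−30%): $36,650 × 0.7 = $25,655.
Defendant was on pretrial release at the time (+40%): $25,655 × 1.4 = $35,917.
$35,917 is within the $900,000 maximum.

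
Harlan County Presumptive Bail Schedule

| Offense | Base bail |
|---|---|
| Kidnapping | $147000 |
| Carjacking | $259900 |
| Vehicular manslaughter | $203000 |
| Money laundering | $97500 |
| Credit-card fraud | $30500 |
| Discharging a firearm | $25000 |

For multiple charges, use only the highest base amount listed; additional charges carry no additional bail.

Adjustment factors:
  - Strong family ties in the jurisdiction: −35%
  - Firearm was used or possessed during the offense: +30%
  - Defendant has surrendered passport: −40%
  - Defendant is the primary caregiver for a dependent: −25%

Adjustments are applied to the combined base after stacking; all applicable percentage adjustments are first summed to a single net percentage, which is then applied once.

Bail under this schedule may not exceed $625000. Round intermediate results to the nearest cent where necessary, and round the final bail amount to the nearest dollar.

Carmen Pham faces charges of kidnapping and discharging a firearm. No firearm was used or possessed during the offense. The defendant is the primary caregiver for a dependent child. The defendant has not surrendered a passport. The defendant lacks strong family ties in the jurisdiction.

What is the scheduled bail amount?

Base amounts from the schedule: kidnapping $147000; discharging a firearm $25000.
Stacking rule: use the highest base only. Highest is kidnapping at $147000. Combined base = $147000.
Defendant is the primary caregiver for a dependent (−25%): $147000 × 0.75 = $110250.
$110250 is within the $625000 maximum.

$110250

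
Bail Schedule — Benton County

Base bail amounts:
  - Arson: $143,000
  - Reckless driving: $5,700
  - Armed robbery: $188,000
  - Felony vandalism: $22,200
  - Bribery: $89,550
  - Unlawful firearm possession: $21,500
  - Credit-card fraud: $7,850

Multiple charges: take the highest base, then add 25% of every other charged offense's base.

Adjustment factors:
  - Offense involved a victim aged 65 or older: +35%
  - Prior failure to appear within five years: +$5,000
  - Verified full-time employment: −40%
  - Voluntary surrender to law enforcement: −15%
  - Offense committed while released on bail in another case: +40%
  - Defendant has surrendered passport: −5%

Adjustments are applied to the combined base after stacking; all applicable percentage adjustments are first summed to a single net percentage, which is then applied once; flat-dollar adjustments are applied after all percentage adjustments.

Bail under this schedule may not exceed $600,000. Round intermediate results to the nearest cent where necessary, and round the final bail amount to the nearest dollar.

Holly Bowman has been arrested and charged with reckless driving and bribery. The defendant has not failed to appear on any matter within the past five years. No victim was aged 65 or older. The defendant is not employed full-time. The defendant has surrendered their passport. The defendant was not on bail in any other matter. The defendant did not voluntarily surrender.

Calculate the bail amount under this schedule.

$86,426

Base amounts from the schedule: reckless driving $5,700; bribery $89,550.
Stacking rule: highest base plus 25% of each additional charge. Highest is bribery at $89,550. Additional: $5,700 × 25% = $1,425. Combined base = $89,550 + $1,425 = $90,975.
Defendant has surrendered passport (−5%): $90,975 × 0.95 = $86,426.25.
$86,426.25 is within the $600,000 maximum.
Rounded to the nearest dollar: $86,426.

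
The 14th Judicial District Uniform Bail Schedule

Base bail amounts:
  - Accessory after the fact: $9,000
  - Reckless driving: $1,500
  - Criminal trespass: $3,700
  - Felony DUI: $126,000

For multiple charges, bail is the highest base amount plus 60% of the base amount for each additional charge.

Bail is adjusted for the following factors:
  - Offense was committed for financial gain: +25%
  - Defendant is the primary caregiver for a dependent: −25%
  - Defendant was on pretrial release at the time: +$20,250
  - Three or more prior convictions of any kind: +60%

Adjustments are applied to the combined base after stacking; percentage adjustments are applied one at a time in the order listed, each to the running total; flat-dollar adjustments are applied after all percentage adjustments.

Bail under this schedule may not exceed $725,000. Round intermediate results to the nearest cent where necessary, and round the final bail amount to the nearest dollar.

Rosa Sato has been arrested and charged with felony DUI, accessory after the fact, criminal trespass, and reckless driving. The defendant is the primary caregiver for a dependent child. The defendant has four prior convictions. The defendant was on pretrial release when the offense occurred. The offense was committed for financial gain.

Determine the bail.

Base amounts from the schedule: felony DUI $126,000; accessory after the fact $9,000; criminal trespass $3,700; reckless driving $1,500.
Stacking rule: highest base plus 60% of each additional charge. Highest is felony DUI at $126,000. Additional: $9,000 × 60% = $5,400; $3,700 × 60% = $2,220; $1,500 × 60% = $900. Combined base = $126,000 + $8,520 = $134,520.
Offense was committed for financial gain (+25%): $134,520 × 1.25 = $168,150.
Defendant is the primary caregiver for a dependent (−25%): $168,150 × 0.75 = $126,112.50.
Three or more prior convictions of any kind (+60%): $126,112.50 × 1.6 = $201,780.
Defendant was on pretrial release at the time (+$20,250 flat): $201,780 + $20,250 = $222,030.
$222,030 is within the $725,000 maximum.

$222,030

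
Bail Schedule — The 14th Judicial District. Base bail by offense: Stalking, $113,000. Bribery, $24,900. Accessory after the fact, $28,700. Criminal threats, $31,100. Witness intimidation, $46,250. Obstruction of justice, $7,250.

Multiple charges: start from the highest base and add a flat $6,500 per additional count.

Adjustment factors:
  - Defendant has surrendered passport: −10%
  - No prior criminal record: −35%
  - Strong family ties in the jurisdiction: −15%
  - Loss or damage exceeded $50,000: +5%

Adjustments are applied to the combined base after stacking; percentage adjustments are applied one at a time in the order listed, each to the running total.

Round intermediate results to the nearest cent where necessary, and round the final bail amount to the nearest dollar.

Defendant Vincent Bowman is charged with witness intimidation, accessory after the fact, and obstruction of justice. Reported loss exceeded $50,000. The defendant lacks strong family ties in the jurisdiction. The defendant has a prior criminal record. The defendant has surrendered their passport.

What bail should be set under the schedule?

Base amounts from the schedule: witness intimidation $46,250; accessory after the fact $28,700; obstruction of justice $7,250.
Stacking rule: highest base plus $6,500 per additional charge. Highest is witness intimidation at $46,250; 2 additional charges → +$13,000. Combined base = $59,250.
Defendant has surrendered passport (−10%): $59,250 × 0.9 = $53,325.
Loss or damage exceeded $50,000 (+5%): $53,325 × 1.05 = $55,991.25.
Rounded to the nearest dollar: $55,991.

$55,991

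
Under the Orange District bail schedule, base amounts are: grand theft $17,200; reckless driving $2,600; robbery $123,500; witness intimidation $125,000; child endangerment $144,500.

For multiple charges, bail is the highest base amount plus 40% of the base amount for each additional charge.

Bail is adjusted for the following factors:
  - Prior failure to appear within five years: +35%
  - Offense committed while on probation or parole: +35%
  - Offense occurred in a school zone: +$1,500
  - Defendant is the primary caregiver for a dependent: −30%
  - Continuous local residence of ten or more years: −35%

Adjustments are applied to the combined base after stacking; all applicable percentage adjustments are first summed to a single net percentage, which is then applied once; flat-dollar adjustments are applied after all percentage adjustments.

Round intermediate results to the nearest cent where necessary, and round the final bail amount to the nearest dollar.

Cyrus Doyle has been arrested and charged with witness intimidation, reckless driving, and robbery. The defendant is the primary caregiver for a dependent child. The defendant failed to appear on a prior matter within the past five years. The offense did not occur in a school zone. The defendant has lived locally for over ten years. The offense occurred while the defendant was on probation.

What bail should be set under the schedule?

$184,212

Base amounts from the schedule: witness intimidation $125,000; reckless driving $2,600; robbery $123,500.
Stacking rule: highest base plus 40% of each additional charge. Highest is witness intimidation at $125,000. Additional: $2,600 × 40% = $1,040; $123,500 × 40% = $49,400. Combined base = $125,000 + $50,440 = $175,440.
Net percentage adjustment: +35% +35% −30% −35% = +5%. $175,440 × 1.05 = $184,212.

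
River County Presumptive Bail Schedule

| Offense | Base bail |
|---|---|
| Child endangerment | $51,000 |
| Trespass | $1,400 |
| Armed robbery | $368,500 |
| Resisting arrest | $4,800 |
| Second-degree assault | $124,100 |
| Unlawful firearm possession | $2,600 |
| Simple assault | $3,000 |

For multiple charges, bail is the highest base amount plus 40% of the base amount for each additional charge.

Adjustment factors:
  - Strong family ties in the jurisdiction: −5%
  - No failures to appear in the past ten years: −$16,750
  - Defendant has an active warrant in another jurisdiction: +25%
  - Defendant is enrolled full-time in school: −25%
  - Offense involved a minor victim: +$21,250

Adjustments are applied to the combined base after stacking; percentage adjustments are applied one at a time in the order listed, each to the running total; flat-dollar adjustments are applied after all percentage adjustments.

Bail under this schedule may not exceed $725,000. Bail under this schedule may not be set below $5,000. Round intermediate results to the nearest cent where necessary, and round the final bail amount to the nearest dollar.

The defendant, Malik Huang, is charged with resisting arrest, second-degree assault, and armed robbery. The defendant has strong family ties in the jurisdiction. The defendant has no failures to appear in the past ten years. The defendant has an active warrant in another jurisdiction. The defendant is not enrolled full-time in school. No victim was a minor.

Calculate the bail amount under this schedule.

Base amounts from the schedule: resisting arrest $4,800; second-degree assault $124,100; armed robbery $368,500.
Stacking rule: highest base plus 40% of each additional charge. Highest is armed robbery at $368,500. Additional: $4,800 × 40% = $1,920; $124,100 × 40% = $49,640. Combined base = $368,500 + $51,560 = $420,060.
Strong family ties in the jurisdiction (−5%): $420,060 × 0.95 = $399,057.
Defendant has an active warrant in another jurisdiction (+25%): $399,057 × 1.25 = $498,821.25.
No failures to appear in the past ten years (−$16,750 flat): $498,821.25 − $16,750 = $482,071.25.
$482,071.25 is within the $725,000 maximum.
$482,071.25 is at or above the $5,000 minimum.
Rounded to the nearest dollar: $482,071.

$482,071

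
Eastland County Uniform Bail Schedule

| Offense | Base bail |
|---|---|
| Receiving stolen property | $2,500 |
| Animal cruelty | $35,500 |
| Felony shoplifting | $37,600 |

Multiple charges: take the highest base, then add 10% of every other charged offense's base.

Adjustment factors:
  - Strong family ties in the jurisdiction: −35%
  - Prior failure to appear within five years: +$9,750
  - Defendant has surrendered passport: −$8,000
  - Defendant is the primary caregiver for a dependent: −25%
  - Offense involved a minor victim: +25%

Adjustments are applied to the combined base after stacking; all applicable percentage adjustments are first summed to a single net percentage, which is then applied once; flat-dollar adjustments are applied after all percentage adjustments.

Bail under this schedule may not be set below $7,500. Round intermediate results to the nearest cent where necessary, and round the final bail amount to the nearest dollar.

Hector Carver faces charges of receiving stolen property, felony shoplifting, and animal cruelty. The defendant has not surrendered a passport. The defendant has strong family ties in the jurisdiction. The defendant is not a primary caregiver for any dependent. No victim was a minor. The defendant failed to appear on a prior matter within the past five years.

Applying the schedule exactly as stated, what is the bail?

$36,660

Base amounts from the schedule: receiving stolen property $2,500; felony shoplifting $37,600; animal cruelty $35,500.
Stacking rule: highest base plus 10% of each additional charge. Highest is felony shoplifting at $37,600. Additional: $2,500 × 10% = $250; $35,500 × 10% = $3,550. Combined base = $37,600 + $3,800 = $41,400.
Strong family ties in the jurisdiction (−35%): $41,400 × 0.65 = $26,910.
Prior failure to appear within five years (+$9,750 flat): $26,910 + $9,750 = $36,660.
$36,660 is at or above the $7,500 minimum.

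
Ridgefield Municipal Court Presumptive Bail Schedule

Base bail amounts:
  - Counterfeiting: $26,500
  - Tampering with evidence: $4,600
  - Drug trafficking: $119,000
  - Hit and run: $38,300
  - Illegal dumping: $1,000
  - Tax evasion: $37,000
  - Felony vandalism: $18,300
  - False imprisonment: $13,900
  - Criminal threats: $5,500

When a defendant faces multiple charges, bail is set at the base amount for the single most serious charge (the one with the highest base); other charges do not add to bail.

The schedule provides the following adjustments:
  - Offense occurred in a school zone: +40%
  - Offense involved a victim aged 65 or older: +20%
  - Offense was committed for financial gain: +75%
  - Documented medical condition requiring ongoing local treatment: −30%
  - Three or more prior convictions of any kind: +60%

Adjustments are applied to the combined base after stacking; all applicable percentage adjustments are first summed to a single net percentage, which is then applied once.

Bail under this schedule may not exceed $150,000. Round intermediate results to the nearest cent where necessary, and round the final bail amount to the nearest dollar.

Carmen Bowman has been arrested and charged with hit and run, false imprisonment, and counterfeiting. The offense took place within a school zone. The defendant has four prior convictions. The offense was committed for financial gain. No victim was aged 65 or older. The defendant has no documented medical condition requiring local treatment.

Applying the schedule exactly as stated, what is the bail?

$105,325

Base amounts from the schedule: hit and run $38,300; false imprisonment $13,900; counterfeiting $26,500.
Stacking rule: use the highest base only. Highest is hit and run at $38,300. Combined base = $38,300.
Net percentage adjustment: +40% +75% +60% = +175%. $38,300 × 2.75 = $105,325.
$105,325 is within the $150,000 maximum.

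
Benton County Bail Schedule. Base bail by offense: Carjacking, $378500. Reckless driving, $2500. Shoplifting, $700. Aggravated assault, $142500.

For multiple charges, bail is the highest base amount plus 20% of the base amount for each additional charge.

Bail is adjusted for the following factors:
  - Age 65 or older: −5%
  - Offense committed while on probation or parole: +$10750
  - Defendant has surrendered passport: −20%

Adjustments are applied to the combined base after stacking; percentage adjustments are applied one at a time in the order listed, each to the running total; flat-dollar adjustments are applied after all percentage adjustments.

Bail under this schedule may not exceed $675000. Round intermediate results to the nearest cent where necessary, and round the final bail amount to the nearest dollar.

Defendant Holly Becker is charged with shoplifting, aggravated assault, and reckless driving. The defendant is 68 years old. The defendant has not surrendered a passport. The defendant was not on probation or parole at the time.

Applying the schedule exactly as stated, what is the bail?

$135983

Base amounts from the schedule: shoplifting $700; aggravated assault $142500; reckless driving $2500.
Stacking rule: highest base plus 20% of each additional charge. Highest is aggravated assault at $142500. Additional: $700 × 20% = $140; $2500 × 20% = $500. Combined base = $142500 + $640 = $143140.
Age 65 or older (−5%): $143140 × 0.95 = $135983.
$135983 is within the $675000 maximum.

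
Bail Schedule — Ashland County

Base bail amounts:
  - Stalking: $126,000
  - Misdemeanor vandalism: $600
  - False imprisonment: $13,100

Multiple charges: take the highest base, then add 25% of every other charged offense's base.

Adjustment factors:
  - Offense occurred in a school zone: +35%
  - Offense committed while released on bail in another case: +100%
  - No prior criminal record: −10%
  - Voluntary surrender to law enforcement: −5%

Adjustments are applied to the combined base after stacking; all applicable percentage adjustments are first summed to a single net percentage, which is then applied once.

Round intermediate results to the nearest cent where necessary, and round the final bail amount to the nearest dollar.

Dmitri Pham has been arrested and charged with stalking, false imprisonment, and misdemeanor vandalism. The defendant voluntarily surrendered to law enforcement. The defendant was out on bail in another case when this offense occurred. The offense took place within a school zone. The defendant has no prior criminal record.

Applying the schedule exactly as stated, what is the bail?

Base amounts from the schedule: stalking $126,000; false imprisonment $13,100; misdemeanor vandalism $600.
Stacking rule: highest base plus 25% of each additional charge. Highest is stalking at $126,000. Additional: $13,100 × 25% = $3,275; $600 × 25% = $150. Combined base = $126,000 + $3,425 = $129,425.
Net percentage adjustment: +35% +100% −10% −5% = +120%. $129,425 × 2.2 = $284,735.

$284,735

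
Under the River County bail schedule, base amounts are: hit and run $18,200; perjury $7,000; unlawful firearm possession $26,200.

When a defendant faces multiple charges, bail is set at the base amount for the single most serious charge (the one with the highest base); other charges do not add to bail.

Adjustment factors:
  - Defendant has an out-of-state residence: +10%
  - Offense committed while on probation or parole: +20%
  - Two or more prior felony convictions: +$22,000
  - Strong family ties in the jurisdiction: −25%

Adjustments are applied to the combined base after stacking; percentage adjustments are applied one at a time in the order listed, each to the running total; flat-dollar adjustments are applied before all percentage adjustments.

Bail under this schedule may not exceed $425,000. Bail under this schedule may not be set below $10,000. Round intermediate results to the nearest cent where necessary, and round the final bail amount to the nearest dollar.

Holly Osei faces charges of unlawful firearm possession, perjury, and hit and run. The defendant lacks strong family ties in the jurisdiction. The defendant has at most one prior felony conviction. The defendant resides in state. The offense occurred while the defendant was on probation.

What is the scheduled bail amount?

Base amounts from the schedule: unlawful firearm possession $26,200; perjury $7,000; hit and run $18,200.
Stacking rule: use the highest base only. Highest is unlawful firearm possession at $26,200. Combined base = $26,200.
Offense committed while on probation or parole (+20%): $26,200 × 1.2 = $31,440.
$31,440 is within the $425,000 maximum.
$31,440 is at or above the $10,000 minimum.

$31,440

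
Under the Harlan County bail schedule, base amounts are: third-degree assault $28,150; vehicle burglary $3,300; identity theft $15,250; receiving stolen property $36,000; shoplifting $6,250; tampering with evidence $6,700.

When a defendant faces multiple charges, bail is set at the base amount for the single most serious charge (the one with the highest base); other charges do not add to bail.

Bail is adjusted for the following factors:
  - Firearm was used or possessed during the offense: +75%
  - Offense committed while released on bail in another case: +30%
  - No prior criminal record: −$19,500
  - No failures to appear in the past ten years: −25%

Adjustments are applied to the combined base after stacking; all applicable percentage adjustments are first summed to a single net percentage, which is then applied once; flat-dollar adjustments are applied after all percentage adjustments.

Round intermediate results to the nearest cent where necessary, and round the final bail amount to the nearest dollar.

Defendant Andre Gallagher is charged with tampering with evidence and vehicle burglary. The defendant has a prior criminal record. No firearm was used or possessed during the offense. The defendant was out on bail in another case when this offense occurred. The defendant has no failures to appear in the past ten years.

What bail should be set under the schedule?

Base amounts from the schedule: tampering with evidence $6,700; vehicle burglary $3,300.
Stacking rule: use the highest base only. Highest is tampering with evidence at $6,700. Combined base = $6,700.
Net percentage adjustment: +30% −25% = +5%. $6,700 × 1.05 = $7,035.

$7,035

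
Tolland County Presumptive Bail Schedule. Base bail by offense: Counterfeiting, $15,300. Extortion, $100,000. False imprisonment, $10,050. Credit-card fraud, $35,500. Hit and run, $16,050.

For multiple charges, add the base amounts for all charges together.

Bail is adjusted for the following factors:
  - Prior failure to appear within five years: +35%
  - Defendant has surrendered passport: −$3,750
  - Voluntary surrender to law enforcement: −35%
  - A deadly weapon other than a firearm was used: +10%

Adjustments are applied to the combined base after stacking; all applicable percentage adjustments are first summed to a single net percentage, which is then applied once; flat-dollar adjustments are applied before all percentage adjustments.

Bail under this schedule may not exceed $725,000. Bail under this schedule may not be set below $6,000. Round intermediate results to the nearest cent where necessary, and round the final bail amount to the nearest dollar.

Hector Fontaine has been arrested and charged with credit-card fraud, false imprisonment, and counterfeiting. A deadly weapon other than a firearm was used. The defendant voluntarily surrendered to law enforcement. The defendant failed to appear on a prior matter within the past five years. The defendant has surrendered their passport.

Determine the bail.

$62,810

Base amounts from the schedule: credit-card fraud $35,500; false imprisonment $10,050; counterfeiting $15,300.
Stacking rule: sum of all bases. $35,500 + $10,050 + $15,300 = $60,850.
Defendant has surrendered passport (−$3,750 flat): $60,850 − $3,750 = $57,100.
Net percentage adjustment: +35% −35% +10% = +10%. $57,100 × 1.1 = $62,810.
$62,810 is within the $725,000 maximum.
$62,810 is at or above the $6,000 minimum.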